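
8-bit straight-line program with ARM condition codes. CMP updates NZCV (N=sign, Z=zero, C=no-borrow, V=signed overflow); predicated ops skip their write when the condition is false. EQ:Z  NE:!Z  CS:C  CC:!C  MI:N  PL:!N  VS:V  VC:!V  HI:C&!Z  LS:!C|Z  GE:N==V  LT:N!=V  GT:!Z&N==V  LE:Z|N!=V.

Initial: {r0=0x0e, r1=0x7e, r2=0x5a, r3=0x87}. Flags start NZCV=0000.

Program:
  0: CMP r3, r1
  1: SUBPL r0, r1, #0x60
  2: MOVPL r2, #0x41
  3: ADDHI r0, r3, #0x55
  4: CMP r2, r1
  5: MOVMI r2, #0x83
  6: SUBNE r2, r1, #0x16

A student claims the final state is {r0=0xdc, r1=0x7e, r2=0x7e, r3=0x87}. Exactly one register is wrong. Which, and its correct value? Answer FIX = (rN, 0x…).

[0] flags=0011 → (cmp)
[1] flags=0011 PL?T → r0=0x1e
[2] flags=0011 PL?T → r2=0x41
[3] flags=0011 HI?T → r0=0xdc
[4] flags=1000 → (cmp)
[5] flags=1000 MI?T → r2=0x83
[6] flags=1000 NE?T → r2=0x68

FIX = (r2, 0x68)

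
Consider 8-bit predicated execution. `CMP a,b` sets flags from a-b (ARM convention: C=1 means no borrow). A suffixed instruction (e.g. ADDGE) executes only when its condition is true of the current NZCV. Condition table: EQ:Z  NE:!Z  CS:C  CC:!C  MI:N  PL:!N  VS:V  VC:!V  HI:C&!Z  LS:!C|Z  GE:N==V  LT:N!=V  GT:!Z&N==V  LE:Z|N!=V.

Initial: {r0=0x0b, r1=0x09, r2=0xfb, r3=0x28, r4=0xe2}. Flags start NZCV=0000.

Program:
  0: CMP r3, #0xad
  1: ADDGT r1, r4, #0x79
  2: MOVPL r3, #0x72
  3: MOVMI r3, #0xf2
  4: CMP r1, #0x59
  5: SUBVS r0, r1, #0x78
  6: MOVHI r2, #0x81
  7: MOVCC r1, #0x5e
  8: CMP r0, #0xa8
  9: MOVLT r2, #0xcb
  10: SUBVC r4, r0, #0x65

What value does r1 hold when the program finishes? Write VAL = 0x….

0: ✓ CMP  NZCV=0000
1: ✓ ADDGT  r1←0x5b
2: ✓ MOVPL  r3←0x72
3: · MOVMI
4: ✓ CMP  NZCV=0010
5: · SUBVS
6: ✓ MOVHI  r2←0x81
7: · MOVCC
8: ✓ CMP  NZCV=0000
9: · MOVLT
10: ✓ SUBVC  r4←0xa6

VAL = 0x5b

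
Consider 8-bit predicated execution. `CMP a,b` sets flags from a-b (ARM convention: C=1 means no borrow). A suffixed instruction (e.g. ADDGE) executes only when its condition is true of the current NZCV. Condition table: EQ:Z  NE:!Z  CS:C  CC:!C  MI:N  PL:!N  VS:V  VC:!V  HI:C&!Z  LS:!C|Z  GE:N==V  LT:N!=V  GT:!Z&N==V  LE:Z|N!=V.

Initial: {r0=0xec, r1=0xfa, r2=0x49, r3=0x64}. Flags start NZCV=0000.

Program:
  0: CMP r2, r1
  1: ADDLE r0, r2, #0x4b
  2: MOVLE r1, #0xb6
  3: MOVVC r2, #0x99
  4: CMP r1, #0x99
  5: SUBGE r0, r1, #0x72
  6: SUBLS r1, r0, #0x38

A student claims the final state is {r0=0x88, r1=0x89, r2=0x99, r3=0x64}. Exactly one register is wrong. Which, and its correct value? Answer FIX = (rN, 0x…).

FIX = (r1, 0xfa)

0: ✓ CMP  NZCV=0000
1: · ADDLE
2: · MOVLE
3: ✓ MOVVC  r2←0x99
4: ✓ CMP  NZCV=0010
5: ✓ SUBGE  r0←0x88
6: · SUBLS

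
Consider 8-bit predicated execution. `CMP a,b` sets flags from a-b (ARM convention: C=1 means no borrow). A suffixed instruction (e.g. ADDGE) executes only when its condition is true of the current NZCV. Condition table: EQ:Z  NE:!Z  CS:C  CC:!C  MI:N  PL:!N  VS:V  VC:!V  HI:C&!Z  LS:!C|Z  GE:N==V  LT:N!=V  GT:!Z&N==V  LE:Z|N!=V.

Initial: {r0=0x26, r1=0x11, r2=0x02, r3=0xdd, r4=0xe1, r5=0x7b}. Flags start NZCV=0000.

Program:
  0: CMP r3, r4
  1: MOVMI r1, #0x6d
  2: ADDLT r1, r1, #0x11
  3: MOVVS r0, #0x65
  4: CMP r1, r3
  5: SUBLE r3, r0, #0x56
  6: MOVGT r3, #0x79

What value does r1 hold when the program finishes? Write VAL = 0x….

0: ✓ CMP  NZCV=1000
1: ✓ MOVMI  r1←0x6d
2: ✓ ADDLT  r1←0x7e
3: · MOVVS
4: ✓ CMP  NZCV=1001
5: · SUBLE
6: ✓ MOVGT  r3←0x79

VAL = 0x7e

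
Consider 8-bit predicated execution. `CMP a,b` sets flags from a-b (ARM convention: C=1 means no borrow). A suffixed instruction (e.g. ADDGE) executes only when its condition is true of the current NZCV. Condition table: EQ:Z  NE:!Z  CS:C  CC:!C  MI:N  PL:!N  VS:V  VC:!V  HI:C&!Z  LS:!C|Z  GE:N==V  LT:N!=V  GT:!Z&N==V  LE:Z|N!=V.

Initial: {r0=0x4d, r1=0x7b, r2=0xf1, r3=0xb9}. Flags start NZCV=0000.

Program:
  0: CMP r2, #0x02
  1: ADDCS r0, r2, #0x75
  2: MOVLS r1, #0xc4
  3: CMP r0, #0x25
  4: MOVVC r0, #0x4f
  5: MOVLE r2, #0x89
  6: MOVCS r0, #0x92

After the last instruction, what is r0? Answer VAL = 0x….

VAL = 0x92

0: ✓ CMP  NZCV=1010
1: ✓ ADDCS  r0←0x66
2: · MOVLS
3: ✓ CMP  NZCV=0010
4: ✓ MOVVC  r0←0x4f
5: · MOVLE
6: ✓ MOVCS  r0←0x92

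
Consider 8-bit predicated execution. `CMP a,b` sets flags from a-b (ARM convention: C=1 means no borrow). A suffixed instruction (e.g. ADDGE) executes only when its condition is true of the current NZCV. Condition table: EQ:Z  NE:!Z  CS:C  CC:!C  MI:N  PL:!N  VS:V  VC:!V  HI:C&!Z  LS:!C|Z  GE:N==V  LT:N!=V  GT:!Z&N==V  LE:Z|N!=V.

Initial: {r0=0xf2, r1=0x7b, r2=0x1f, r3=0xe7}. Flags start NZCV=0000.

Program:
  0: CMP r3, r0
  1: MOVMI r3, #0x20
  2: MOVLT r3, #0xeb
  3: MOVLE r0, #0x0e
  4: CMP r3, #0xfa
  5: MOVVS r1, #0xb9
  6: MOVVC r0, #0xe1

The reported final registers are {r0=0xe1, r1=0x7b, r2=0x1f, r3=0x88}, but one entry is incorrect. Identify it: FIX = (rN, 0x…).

FIX = (r3, 0xeb)

[0] flags=1000 → (cmp)
[1] flags=1000 MI?T → r3=0x20
[2] flags=1000 LT?T → r3=0xeb
[3] flags=1000 LE?T → r0=0x0e
[4] flags=1000 → (cmp)
[5] flags=1000 VS?F → skip
[6] flags=1000 VC?T → r0=0xe1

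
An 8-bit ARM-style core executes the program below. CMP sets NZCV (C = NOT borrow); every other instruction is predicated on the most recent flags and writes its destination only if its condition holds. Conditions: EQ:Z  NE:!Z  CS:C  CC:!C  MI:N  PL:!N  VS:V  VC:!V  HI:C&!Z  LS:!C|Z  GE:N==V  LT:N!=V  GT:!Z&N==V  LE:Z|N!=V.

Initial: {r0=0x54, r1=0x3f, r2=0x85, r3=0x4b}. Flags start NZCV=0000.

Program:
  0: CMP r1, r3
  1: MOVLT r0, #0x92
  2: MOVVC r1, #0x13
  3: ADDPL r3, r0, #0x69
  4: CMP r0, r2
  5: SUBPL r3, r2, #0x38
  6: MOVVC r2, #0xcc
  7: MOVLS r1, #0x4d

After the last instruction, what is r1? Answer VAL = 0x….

[0] flags=1000 → (cmp)
[1] flags=1000 LT?T → r0=0x92
[2] flags=1000 VC?T → r1=0x13
[3] flags=1000 PL?F → skip
[4] flags=0010 → (cmp)
[5] flags=0010 PL?T → r3=0x4d
[6] flags=0010 VC?T → r2=0xcc
[7] flags=0010 LS?F → skip

VAL = 0x13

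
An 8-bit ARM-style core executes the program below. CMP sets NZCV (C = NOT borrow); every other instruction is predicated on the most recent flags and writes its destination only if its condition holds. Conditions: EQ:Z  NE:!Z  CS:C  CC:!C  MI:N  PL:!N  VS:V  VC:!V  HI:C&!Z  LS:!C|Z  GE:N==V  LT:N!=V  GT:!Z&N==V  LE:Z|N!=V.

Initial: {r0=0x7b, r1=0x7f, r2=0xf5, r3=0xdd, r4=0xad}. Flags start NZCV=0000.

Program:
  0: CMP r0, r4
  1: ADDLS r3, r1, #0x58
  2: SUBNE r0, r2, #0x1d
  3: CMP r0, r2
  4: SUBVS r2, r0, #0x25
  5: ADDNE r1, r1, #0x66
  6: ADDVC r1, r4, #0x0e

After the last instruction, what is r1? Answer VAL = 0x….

VAL = 0xbb

0: ✓ CMP  NZCV=1001
1: ✓ ADDLS  r3←0xd7
2: ✓ SUBNE  r0←0xd8
3: ✓ CMP  NZCV=1000
4: · SUBVS
5: ✓ ADDNE  r1←0xe5
6: ✓ ADDVC  r1←0xbb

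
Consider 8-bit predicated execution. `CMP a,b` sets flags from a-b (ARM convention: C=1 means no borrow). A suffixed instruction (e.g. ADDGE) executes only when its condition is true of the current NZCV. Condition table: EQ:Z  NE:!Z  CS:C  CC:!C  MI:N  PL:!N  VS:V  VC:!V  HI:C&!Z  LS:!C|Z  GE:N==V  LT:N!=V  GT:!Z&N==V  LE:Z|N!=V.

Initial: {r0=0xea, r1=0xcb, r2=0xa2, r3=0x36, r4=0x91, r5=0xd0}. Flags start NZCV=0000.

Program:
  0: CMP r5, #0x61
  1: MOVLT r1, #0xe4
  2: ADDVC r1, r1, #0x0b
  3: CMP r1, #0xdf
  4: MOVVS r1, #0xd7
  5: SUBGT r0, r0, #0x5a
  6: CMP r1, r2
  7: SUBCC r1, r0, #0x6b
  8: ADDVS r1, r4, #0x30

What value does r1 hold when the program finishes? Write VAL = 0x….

VAL = 0xe4

0: ✓ CMP  NZCV=0011
1: ✓ MOVLT  r1←0xe4
2: · ADDVC
3: ✓ CMP  NZCV=0010
4: · MOVVS
5: ✓ SUBGT  r0←0x90
6: ✓ CMP  NZCV=0010
7: · SUBCC
8: · ADDVS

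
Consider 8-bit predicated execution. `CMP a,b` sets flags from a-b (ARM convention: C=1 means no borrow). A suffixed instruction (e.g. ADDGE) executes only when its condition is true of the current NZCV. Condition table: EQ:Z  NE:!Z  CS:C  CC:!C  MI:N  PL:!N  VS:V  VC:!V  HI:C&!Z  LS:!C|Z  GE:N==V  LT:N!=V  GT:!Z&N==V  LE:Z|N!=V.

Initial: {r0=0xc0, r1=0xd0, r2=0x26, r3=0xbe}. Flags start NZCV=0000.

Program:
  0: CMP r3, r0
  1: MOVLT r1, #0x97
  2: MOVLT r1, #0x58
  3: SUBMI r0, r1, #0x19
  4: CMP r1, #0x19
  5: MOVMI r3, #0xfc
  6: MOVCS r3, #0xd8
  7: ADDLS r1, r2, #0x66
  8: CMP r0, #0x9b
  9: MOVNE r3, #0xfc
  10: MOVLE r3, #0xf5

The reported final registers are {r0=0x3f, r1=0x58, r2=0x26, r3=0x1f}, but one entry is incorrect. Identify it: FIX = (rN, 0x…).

FIX = (r3, 0xfc)

[0] flags=1000 → (cmp)
[1] flags=1000 LT?T → r1=0x97
[2] flags=1000 LT?T → r1=0x58
[3] flags=1000 MI?T → r0=0x3f
[4] flags=0010 → (cmp)
[5] flags=0010 MI?F → skip
[6] flags=0010 CS?T → r3=0xd8
[7] flags=0010 LS?F → skip
[8] flags=1001 → (cmp)
[9] flags=1001 NE?T → r3=0xfc
[10] flags=1001 LE?F → skip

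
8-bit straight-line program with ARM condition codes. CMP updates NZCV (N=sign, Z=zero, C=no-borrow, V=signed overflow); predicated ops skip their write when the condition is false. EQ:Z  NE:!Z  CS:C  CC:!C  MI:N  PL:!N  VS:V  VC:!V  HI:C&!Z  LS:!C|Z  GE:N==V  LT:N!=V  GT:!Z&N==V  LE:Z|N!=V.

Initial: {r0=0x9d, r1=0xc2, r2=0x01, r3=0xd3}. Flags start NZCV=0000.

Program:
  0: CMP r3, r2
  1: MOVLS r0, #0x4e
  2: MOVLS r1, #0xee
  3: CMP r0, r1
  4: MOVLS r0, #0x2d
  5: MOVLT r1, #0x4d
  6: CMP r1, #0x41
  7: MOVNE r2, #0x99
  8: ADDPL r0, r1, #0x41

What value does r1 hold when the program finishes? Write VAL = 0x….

VAL = 0x4d

[0] flags=1010 → (cmp)
[1] flags=1010 LS?F → skip
[2] flags=1010 LS?F → skip
[3] flags=1000 → (cmp)
[4] flags=1000 LS?T → r0=0x2d
[5] flags=1000 LT?T → r1=0x4d
[6] flags=0010 → (cmp)
[7] flags=0010 NE?T → r2=0x99
[8] flags=0010 PL?T → r0=0x8e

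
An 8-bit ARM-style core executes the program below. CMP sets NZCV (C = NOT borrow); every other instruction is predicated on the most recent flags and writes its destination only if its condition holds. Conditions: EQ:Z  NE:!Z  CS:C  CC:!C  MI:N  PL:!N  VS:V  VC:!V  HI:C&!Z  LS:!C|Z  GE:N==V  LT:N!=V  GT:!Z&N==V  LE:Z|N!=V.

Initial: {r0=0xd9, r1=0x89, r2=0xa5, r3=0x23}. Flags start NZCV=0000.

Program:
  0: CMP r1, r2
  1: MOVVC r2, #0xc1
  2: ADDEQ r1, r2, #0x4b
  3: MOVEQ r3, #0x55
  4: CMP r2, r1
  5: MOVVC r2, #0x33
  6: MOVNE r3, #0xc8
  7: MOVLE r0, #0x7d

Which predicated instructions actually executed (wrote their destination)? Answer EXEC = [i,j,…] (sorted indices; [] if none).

EXEC = [1,5,6]

0: ✓ CMP  NZCV=1000
1: ✓ MOVVC  r2←0xc1
2: · ADDEQ
3: · MOVEQ
4: ✓ CMP  NZCV=0010
5: ✓ MOVVC  r2←0x33
6: ✓ MOVNE  r3←0xc8
7: · MOVLE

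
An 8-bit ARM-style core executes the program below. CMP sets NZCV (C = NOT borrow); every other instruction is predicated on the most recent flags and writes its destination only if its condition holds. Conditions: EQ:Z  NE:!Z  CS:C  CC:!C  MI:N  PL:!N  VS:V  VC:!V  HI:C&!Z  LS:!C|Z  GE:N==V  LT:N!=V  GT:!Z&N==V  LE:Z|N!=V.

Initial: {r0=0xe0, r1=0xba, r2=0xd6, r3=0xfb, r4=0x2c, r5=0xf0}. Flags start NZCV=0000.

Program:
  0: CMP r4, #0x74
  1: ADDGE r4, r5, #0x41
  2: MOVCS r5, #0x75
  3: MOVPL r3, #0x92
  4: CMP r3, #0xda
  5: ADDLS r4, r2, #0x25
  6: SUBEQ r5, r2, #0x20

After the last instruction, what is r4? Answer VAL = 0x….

[0] flags=1000 → (cmp)
[1] flags=1000 GE?F → skip
[2] flags=1000 CS?F → skip
[3] flags=1000 PL?F → skip
[4] flags=0010 → (cmp)
[5] flags=0010 LS?F → skip
[6] flags=0010 EQ?F → skip

VAL = 0x2c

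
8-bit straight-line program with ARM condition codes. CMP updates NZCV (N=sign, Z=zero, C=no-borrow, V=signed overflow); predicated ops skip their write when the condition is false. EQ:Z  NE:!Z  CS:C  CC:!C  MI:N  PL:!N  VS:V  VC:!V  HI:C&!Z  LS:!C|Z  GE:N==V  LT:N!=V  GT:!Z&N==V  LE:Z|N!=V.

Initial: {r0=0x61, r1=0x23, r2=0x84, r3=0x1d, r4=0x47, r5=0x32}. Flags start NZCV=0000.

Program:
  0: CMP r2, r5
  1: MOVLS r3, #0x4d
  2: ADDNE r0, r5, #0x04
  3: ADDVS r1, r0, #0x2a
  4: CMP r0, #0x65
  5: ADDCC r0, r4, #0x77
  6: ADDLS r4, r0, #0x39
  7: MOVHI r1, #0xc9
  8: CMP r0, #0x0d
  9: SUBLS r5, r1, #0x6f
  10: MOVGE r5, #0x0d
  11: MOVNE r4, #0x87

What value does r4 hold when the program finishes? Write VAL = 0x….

VAL = 0x87

0: ✓ CMP  NZCV=0011
1: · MOVLS
2: ✓ ADDNE  r0←0x36
3: ✓ ADDVS  r1←0x60
4: ✓ CMP  NZCV=1000
5: ✓ ADDCC  r0←0xbe
6: ✓ ADDLS  r4←0xf7
7: · MOVHI
8: ✓ CMP  NZCV=1010
9: · SUBLS
10: · MOVGE
11: ✓ MOVNE  r4←0x87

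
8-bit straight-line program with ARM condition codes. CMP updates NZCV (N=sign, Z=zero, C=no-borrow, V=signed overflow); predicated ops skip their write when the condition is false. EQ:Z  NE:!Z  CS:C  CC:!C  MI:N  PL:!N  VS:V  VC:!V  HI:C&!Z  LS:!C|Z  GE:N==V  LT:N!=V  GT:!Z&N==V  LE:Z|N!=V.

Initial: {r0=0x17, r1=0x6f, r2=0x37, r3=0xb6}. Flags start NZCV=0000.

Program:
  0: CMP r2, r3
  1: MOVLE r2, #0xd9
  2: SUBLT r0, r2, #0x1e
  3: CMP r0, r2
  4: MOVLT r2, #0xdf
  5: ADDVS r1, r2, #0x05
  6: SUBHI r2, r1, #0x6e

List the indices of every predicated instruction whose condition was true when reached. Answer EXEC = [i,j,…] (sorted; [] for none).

0: ✓ CMP  NZCV=1001
1: · MOVLE
2: · SUBLT
3: ✓ CMP  NZCV=1000
4: ✓ MOVLT  r2←0xdf
5: · ADDVS
6: · SUBHI

EXEC = [4]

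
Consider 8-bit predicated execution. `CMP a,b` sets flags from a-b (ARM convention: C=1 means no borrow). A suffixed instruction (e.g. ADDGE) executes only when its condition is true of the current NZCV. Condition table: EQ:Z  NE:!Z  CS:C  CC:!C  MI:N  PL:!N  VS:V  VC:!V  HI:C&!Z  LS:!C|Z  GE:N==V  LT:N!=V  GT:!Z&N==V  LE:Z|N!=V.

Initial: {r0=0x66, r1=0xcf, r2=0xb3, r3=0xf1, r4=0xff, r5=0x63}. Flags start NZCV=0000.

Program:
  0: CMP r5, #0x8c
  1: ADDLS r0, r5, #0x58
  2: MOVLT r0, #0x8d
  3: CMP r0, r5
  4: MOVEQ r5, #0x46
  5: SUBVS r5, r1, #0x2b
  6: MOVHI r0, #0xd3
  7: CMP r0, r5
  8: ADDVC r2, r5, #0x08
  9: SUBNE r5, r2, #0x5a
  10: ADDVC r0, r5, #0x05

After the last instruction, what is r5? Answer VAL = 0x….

[0] flags=1001 → (cmp)
[1] flags=1001 LS?T → r0=0xbb
[2] flags=1001 LT?F → skip
[3] flags=0011 → (cmp)
[4] flags=0011 EQ?F → skip
[5] flags=0011 VS?T → r5=0xa4
[6] flags=0011 HI?T → r0=0xd3
[7] flags=0010 → (cmp)
[8] flags=0010 VC?T → r2=0xac
[9] flags=0010 NE?T → r5=0x52
[10] flags=0010 VC?T → r0=0x57

VAL = 0x52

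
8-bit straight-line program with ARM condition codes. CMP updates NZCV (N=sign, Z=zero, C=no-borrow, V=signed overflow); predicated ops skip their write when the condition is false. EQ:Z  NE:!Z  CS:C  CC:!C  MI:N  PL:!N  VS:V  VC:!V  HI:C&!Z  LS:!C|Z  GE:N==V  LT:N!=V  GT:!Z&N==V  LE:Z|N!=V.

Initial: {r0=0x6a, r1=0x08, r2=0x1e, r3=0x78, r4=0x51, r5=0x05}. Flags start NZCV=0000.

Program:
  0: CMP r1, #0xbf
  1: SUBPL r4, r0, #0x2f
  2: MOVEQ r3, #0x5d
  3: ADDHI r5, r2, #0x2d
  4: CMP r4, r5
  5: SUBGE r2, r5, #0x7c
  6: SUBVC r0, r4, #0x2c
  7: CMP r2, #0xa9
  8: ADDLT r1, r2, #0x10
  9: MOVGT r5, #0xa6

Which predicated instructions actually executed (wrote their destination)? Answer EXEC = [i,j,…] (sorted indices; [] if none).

[0] flags=0000 → (cmp)
[1] flags=0000 PL?T → r4=0x3b
[2] flags=0000 EQ?F → skip
[3] flags=0000 HI?F → skip
[4] flags=0010 → (cmp)
[5] flags=0010 GE?T → r2=0x89
[6] flags=0010 VC?T → r0=0x0f
[7] flags=1000 → (cmp)
[8] flags=1000 LT?T → r1=0x99
[9] flags=1000 GT?F → skip

EXEC = [1,5,6,8]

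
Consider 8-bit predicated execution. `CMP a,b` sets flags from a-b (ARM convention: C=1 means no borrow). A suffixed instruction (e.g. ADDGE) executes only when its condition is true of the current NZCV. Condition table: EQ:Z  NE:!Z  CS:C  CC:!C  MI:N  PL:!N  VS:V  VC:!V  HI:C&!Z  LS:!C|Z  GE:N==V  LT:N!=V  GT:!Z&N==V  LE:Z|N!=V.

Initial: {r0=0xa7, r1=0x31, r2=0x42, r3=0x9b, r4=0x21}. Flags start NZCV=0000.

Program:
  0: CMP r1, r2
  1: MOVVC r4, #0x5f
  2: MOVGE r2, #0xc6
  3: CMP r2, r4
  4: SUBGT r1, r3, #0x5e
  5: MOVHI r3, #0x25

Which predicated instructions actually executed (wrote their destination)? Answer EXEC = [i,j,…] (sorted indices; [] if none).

0: ✓ CMP  NZCV=1000
1: ✓ MOVVC  r4←0x5f
2: · MOVGE
3: ✓ CMP  NZCV=1000
4: · SUBGT
5: · MOVHI

EXEC = [1]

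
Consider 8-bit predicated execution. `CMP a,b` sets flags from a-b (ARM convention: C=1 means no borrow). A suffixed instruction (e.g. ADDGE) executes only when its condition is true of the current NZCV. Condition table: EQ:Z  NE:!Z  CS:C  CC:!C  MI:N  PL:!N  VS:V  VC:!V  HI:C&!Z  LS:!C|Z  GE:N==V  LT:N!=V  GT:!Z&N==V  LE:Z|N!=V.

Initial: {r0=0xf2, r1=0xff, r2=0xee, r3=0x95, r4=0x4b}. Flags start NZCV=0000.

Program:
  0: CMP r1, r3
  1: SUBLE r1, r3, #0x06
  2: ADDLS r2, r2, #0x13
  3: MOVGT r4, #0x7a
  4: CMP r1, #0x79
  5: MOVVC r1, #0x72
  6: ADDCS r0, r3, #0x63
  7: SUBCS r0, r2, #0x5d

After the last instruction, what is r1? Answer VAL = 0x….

[0] flags=0010 → (cmp)
[1] flags=0010 LE?F → skip
[2] flags=0010 LS?F → skip
[3] flags=0010 GT?T → r4=0x7a
[4] flags=1010 → (cmp)
[5] flags=1010 VC?T → r1=0x72
[6] flags=1010 CS?T → r0=0xf8
[7] flags=1010 CS?T → r0=0x91

VAL = 0x72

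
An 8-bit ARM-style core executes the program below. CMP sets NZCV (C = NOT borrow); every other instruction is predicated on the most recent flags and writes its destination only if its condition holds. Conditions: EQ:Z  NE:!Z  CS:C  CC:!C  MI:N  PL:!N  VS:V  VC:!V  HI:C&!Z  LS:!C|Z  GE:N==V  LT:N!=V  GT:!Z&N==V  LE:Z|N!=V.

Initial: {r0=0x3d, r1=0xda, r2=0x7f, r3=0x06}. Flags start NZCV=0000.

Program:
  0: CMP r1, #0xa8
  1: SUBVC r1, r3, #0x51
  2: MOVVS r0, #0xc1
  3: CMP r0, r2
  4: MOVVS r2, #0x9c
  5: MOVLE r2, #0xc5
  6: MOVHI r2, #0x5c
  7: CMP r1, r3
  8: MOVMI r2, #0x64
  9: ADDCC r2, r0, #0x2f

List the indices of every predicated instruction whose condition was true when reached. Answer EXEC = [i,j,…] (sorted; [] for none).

[0] flags=0010 → (cmp)
[1] flags=0010 VC?T → r1=0xb5
[2] flags=0010 VS?F → skip
[3] flags=1000 → (cmp)
[4] flags=1000 VS?F → skip
[5] flags=1000 LE?T → r2=0xc5
[6] flags=1000 HI?F → skip
[7] flags=1010 → (cmp)
[8] flags=1010 MI?T → r2=0x64
[9] flags=1010 CC?F → skip

EXEC = [1,5,8]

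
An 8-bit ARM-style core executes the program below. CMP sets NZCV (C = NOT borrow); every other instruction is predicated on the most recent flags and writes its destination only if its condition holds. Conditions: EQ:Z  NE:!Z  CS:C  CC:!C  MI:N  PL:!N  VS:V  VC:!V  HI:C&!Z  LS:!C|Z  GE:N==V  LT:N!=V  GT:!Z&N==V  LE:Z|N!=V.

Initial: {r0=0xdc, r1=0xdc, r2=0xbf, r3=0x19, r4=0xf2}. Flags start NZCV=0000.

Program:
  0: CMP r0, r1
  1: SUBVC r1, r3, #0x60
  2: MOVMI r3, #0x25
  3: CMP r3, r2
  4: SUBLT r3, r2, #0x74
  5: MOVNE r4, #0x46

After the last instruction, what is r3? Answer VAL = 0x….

0: ✓ CMP  NZCV=0110
1: ✓ SUBVC  r1←0xb9
2: · MOVMI
3: ✓ CMP  NZCV=0000
4: · SUBLT
5: ✓ MOVNE  r4←0x46

VAL = 0x19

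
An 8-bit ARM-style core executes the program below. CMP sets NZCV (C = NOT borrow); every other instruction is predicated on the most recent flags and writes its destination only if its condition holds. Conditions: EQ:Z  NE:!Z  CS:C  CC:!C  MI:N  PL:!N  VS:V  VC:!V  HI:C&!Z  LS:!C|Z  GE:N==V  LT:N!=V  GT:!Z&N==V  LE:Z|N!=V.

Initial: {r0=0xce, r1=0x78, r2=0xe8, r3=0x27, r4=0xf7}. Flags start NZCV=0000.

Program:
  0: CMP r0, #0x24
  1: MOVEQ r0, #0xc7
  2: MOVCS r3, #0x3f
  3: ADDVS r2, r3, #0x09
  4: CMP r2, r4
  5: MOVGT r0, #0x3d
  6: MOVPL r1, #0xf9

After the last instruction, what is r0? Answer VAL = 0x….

0: ✓ CMP  NZCV=1010
1: · MOVEQ
2: ✓ MOVCS  r3←0x3f
3: · ADDVS
4: ✓ CMP  NZCV=1000
5: · MOVGT
6: · MOVPL

VAL = 0xce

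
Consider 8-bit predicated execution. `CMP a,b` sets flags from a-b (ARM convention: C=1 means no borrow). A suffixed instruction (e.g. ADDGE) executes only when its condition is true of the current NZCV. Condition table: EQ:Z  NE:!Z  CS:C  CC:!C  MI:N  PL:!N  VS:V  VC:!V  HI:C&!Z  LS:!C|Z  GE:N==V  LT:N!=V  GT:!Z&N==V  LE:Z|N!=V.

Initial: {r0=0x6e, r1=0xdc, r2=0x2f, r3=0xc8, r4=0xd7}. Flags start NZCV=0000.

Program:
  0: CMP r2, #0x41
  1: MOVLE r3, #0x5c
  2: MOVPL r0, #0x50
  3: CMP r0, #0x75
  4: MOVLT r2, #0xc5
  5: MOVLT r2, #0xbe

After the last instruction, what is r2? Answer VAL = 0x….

0: ✓ CMP  NZCV=1000
1: ✓ MOVLE  r3←0x5c
2: · MOVPL
3: ✓ CMP  NZCV=1000
4: ✓ MOVLT  r2←0xc5
5: ✓ MOVLT  r2←0xbe

VAL = 0xbe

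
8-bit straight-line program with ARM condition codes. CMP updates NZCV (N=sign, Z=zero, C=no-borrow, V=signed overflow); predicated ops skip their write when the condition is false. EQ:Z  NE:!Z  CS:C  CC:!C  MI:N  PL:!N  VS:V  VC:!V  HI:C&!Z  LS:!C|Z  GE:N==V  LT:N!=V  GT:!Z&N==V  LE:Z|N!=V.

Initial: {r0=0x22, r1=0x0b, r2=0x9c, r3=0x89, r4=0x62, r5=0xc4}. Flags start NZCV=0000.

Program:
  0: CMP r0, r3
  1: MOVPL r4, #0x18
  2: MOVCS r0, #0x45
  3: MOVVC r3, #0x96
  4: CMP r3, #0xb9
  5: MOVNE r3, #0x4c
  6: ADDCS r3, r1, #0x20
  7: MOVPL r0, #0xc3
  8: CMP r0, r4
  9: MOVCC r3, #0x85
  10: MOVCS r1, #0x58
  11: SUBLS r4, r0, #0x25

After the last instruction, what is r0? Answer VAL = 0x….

VAL = 0x22

0: ✓ CMP  NZCV=1001
1: · MOVPL
2: · MOVCS
3: · MOVVC
4: ✓ CMP  NZCV=1000
5: ✓ MOVNE  r3←0x4c
6: · ADDCS
7: · MOVPL
8: ✓ CMP  NZCV=1000
9: ✓ MOVCC  r3←0x85
10: · MOVCS
11: ✓ SUBLS  r4←0xfd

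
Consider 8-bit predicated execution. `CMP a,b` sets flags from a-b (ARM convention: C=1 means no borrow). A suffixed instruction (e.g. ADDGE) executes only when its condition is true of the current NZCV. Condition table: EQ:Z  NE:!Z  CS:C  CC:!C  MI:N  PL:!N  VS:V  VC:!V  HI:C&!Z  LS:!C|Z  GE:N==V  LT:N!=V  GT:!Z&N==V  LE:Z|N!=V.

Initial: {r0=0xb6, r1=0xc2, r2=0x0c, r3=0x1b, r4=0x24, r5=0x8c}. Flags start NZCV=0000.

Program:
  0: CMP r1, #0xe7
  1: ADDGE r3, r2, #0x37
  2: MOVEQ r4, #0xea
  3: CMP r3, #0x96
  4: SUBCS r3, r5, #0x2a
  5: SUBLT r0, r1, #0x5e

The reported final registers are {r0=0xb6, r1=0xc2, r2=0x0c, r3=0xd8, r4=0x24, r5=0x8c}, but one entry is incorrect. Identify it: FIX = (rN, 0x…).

0: ✓ CMP  NZCV=1000
1: · ADDGE
2: · MOVEQ
3: ✓ CMP  NZCV=1001
4: · SUBCS
5: · SUBLT

FIX = (r3, 0x1b)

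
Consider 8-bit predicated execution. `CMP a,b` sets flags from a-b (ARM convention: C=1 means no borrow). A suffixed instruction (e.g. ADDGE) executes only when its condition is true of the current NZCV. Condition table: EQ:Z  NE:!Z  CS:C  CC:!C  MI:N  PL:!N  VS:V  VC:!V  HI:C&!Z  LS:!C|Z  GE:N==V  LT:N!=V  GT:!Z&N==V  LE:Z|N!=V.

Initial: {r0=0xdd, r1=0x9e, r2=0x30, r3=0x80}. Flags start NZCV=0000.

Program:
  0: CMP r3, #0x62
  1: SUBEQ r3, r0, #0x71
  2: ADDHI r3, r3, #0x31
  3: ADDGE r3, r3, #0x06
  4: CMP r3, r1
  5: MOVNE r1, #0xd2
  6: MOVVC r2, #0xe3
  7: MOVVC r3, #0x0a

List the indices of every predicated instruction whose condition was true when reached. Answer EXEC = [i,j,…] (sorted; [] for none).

0: ✓ CMP  NZCV=0011
1: · SUBEQ
2: ✓ ADDHI  r3←0xb1
3: · ADDGE
4: ✓ CMP  NZCV=0010
5: ✓ MOVNE  r1←0xd2
6: ✓ MOVVC  r2←0xe3
7: ✓ MOVVC  r3←0x0a

EXEC = [2,5,6,7]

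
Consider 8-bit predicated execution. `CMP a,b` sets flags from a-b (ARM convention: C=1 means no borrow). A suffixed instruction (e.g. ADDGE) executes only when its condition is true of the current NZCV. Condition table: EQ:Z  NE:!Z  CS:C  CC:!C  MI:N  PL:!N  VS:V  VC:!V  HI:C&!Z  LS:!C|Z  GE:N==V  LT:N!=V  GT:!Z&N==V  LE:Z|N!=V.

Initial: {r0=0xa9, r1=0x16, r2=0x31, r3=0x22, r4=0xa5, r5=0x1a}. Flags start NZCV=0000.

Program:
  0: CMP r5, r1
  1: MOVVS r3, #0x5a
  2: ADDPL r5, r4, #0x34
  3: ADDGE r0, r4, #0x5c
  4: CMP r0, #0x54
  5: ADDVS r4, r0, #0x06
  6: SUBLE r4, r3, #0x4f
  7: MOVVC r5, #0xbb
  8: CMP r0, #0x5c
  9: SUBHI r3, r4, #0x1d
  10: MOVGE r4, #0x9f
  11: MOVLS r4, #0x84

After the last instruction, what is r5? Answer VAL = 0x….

VAL = 0xbb

[0] flags=0010 → (cmp)
[1] flags=0010 VS?F → skip
[2] flags=0010 PL?T → r5=0xd9
[3] flags=0010 GE?T → r0=0x01
[4] flags=1000 → (cmp)
[5] flags=1000 VS?F → skip
[6] flags=1000 LE?T → r4=0xd3
[7] flags=1000 VC?T → r5=0xbb
[8] flags=1000 → (cmp)
[9] flags=1000 HI?F → skip
[10] flags=1000 GE?F → skip
[11] flags=1000 LS?T → r4=0x84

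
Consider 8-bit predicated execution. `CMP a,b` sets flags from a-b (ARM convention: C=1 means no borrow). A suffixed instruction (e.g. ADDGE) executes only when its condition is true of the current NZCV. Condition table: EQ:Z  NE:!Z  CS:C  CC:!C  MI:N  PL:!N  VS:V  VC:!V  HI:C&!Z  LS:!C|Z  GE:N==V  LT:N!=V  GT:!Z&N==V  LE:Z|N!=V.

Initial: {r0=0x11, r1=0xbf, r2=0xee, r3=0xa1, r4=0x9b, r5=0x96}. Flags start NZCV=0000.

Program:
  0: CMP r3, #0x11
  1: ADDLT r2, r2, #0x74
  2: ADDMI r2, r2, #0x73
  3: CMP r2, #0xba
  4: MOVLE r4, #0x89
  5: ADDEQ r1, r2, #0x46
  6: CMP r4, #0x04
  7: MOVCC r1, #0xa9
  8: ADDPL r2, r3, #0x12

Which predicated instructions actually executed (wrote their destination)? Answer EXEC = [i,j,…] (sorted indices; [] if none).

0: ✓ CMP  NZCV=1010
1: ✓ ADDLT  r2←0x62
2: ✓ ADDMI  r2←0xd5
3: ✓ CMP  NZCV=0010
4: · MOVLE
5: · ADDEQ
6: ✓ CMP  NZCV=1010
7: · MOVCC
8: · ADDPL

EXEC = [1,2]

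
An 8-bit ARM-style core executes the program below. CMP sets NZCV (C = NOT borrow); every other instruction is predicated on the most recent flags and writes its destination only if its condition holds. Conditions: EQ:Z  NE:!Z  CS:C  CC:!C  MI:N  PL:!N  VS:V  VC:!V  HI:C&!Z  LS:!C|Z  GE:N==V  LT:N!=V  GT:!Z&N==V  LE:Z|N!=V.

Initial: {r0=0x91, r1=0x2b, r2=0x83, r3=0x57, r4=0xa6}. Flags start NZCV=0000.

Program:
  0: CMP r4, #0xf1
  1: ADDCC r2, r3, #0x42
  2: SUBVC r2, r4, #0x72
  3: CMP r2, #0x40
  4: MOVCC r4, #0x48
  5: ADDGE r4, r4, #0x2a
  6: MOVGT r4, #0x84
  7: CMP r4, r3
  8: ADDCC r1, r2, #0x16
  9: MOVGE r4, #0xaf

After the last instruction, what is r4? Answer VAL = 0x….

[0] flags=1000 → (cmp)
[1] flags=1000 CC?T → r2=0x99
[2] flags=1000 VC?T → r2=0x34
[3] flags=1000 → (cmp)
[4] flags=1000 CC?T → r4=0x48
[5] flags=1000 GE?F → skip
[6] flags=1000 GT?F → skip
[7] flags=1000 → (cmp)
[8] flags=1000 CC?T → r1=0x4a
[9] flags=1000 GE?F → skip

VAL = 0x48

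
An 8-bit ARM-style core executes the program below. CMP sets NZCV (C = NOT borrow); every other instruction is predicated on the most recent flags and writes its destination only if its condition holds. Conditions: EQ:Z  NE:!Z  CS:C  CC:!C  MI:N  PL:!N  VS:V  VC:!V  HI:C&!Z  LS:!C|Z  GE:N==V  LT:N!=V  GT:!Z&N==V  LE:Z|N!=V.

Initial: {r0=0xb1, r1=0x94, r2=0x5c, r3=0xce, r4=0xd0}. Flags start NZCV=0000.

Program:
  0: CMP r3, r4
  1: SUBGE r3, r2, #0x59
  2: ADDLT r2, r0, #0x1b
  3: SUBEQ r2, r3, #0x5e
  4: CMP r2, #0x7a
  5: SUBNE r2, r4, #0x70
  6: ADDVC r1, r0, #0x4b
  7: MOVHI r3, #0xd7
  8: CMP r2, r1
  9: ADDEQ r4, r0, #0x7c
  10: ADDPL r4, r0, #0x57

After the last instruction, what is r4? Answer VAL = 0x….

VAL = 0xd0

[0] flags=1000 → (cmp)
[1] flags=1000 GE?F → skip
[2] flags=1000 LT?T → r2=0xcc
[3] flags=1000 EQ?F → skip
[4] flags=0011 → (cmp)
[5] flags=0011 NE?T → r2=0x60
[6] flags=0011 VC?F → skip
[7] flags=0011 HI?T → r3=0xd7
[8] flags=1001 → (cmp)
[9] flags=1001 EQ?F → skip
[10] flags=1001 PL?F → skip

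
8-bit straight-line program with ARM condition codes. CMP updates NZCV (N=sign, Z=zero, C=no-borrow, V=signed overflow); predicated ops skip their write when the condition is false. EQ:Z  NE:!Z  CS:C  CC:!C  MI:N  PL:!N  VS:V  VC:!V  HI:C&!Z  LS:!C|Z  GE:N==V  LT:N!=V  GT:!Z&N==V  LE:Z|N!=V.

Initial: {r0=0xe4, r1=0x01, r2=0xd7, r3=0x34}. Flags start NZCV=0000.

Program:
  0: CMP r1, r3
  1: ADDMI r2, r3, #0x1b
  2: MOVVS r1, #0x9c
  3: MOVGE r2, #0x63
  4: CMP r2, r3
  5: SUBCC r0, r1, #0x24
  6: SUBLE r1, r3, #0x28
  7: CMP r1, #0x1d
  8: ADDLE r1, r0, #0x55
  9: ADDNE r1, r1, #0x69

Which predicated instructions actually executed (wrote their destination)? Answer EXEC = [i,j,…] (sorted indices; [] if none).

0: ✓ CMP  NZCV=1000
1: ✓ ADDMI  r2←0x4f
2: · MOVVS
3: · MOVGE
4: ✓ CMP  NZCV=0010
5: · SUBCC
6: · SUBLE
7: ✓ CMP  NZCV=1000
8: ✓ ADDLE  r1←0x39
9: ✓ ADDNE  r1←0xa2

EXEC = [1,8,9]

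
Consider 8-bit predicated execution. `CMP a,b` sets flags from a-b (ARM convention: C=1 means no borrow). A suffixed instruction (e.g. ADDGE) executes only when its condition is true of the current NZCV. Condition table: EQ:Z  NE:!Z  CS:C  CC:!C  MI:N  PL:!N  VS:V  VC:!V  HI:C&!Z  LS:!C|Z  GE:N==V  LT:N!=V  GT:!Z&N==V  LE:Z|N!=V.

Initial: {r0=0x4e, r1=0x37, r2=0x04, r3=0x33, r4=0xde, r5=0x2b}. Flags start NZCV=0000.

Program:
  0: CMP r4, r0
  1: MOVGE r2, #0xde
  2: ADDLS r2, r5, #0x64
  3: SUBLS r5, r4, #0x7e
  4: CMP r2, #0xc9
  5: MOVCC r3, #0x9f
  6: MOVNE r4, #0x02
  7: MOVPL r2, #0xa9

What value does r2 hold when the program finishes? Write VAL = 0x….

VAL = 0xa9

[0] flags=1010 → (cmp)
[1] flags=1010 GE?F → skip
[2] flags=1010 LS?F → skip
[3] flags=1010 LS?F → skip
[4] flags=0000 → (cmp)
[5] flags=0000 CC?T → r3=0x9f
[6] flags=0000 NE?T → r4=0x02
[7] flags=0000 PL?T → r2=0xa9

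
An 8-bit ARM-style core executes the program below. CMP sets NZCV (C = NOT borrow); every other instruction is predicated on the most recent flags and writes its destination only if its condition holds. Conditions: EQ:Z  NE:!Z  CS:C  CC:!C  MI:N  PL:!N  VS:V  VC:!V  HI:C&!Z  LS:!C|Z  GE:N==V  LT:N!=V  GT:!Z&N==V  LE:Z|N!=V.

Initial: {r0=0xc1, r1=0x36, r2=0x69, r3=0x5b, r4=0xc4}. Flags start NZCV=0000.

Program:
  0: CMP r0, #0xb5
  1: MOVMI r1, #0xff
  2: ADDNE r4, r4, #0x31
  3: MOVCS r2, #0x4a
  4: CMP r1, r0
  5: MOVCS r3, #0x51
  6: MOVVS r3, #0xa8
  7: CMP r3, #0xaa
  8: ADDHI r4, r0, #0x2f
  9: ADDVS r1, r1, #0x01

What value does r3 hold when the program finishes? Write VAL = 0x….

0: ✓ CMP  NZCV=0010
1: · MOVMI
2: ✓ ADDNE  r4←0xf5
3: ✓ MOVCS  r2←0x4a
4: ✓ CMP  NZCV=0000
5: · MOVCS
6: · MOVVS
7: ✓ CMP  NZCV=1001
8: · ADDHI
9: ✓ ADDVS  r1←0x37

VAL = 0x5b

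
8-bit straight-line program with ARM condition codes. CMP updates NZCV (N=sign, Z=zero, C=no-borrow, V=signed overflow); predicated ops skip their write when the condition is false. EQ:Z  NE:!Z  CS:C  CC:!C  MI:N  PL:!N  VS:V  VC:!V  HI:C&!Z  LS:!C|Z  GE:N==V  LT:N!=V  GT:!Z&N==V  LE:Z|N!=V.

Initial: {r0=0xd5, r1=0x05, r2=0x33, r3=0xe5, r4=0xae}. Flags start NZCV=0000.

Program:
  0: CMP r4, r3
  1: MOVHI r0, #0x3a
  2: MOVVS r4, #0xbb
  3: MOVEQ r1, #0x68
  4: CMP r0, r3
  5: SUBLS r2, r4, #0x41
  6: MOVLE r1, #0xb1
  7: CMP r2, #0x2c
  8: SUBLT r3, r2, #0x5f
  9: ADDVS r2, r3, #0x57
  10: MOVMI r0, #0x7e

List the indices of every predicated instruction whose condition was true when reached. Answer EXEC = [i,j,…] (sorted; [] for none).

EXEC = [5,6]

[0] flags=1000 → (cmp)
[1] flags=1000 HI?F → skip
[2] flags=1000 VS?F → skip
[3] flags=1000 EQ?F → skip
[4] flags=1000 → (cmp)
[5] flags=1000 LS?T → r2=0x6d
[6] flags=1000 LE?T → r1=0xb1
[7] flags=0010 → (cmp)
[8] flags=0010 LT?F → skip
[9] flags=0010 VS?F → skip
[10] flags=0010 MI?F → skip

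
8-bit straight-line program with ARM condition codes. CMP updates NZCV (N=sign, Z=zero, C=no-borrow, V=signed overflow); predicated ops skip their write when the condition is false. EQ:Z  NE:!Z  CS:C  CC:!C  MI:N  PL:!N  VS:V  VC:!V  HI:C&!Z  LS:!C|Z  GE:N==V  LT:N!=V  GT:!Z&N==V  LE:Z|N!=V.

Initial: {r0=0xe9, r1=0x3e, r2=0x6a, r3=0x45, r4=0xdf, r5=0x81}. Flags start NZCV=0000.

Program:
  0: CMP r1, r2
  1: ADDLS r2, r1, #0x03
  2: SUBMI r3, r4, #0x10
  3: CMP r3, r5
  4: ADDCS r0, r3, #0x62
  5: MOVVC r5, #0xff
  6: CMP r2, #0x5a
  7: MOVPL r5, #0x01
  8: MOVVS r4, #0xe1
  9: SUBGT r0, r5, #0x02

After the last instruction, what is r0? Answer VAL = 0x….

VAL = 0x31

0: ✓ CMP  NZCV=1000
1: ✓ ADDLS  r2←0x41
2: ✓ SUBMI  r3←0xcf
3: ✓ CMP  NZCV=0010
4: ✓ ADDCS  r0←0x31
5: ✓ MOVVC  r5←0xff
6: ✓ CMP  NZCV=1000
7: · MOVPL
8: · MOVVS
9: · SUBGT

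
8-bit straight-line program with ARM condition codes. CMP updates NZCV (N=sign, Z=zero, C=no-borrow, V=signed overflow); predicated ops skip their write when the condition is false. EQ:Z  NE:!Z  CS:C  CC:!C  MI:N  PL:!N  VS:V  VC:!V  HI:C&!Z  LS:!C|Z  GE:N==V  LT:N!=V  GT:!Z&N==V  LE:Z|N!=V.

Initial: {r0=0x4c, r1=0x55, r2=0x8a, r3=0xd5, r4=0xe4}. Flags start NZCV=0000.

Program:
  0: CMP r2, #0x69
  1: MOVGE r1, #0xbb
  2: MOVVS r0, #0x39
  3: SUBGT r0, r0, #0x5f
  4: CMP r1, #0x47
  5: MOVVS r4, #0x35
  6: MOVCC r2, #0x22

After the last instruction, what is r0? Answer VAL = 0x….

VAL = 0x39

[0] flags=0011 → (cmp)
[1] flags=0011 GE?F → skip
[2] flags=0011 VS?T → r0=0x39
[3] flags=0011 GT?F → skip
[4] flags=0010 → (cmp)
[5] flags=0010 VS?F → skip
[6] flags=0010 CC?F → skip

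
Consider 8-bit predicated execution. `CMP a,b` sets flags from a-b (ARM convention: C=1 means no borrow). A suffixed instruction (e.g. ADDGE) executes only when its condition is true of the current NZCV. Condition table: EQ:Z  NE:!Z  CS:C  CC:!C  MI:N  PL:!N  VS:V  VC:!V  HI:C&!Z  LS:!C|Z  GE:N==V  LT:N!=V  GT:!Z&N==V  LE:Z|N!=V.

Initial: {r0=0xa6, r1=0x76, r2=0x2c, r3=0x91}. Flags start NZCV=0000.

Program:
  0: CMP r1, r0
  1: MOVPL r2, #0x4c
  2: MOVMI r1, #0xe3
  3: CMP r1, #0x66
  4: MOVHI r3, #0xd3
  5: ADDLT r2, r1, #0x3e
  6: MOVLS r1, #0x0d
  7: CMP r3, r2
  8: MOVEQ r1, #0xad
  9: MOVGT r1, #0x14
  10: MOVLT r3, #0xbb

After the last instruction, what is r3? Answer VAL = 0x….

VAL = 0xbb

0: ✓ CMP  NZCV=1001
1: · MOVPL
2: ✓ MOVMI  r1←0xe3
3: ✓ CMP  NZCV=0011
4: ✓ MOVHI  r3←0xd3
5: ✓ ADDLT  r2←0x21
6: · MOVLS
7: ✓ CMP  NZCV=1010
8: · MOVEQ
9: · MOVGT
10: ✓ MOVLT  r3←0xbb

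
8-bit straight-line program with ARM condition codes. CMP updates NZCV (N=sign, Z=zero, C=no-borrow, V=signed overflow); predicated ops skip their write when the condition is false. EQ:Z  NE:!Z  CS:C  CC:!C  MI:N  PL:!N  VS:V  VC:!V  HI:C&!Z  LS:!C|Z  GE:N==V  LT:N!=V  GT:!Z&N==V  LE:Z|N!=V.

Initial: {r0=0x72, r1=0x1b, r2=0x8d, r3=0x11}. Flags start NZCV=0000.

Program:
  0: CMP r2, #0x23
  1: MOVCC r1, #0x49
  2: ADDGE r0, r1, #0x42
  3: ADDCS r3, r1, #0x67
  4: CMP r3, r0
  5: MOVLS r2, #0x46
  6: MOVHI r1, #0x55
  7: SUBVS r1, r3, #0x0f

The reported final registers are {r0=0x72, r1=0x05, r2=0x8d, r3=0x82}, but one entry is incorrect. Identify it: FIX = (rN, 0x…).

FIX = (r1, 0x73)

0: ✓ CMP  NZCV=0011
1: · MOVCC
2: · ADDGE
3: ✓ ADDCS  r3←0x82
4: ✓ CMP  NZCV=0011
5: · MOVLS
6: ✓ MOVHI  r1←0x55
7: ✓ SUBVS  r1←0x73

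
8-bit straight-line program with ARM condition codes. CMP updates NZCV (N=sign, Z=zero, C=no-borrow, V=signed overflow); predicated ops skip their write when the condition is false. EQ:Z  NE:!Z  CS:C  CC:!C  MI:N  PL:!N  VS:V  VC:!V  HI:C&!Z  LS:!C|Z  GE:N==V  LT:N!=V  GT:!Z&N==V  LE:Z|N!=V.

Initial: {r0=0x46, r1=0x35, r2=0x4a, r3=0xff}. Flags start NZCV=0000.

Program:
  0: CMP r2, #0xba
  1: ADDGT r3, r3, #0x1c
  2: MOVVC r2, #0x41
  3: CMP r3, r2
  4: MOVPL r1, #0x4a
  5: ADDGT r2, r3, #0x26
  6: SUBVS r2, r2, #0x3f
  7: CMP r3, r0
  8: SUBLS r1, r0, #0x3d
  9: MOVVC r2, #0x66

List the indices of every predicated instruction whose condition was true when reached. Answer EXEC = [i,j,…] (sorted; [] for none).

0: ✓ CMP  NZCV=1001
1: ✓ ADDGT  r3←0x1b
2: · MOVVC
3: ✓ CMP  NZCV=1000
4: · MOVPL
5: · ADDGT
6: · SUBVS
7: ✓ CMP  NZCV=1000
8: ✓ SUBLS  r1←0x09
9: ✓ MOVVC  r2←0x66

EXEC = [1,8,9]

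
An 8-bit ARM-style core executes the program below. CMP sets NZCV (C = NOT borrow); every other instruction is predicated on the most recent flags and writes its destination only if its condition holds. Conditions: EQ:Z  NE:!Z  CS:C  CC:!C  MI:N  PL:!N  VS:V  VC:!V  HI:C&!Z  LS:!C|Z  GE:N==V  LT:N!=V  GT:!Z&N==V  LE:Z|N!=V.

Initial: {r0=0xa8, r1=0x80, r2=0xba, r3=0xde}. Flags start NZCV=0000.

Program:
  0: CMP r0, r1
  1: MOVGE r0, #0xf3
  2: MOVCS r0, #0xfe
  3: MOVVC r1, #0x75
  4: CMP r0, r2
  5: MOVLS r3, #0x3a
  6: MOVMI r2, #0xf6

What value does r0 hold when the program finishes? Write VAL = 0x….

VAL = 0xfe

0: ✓ CMP  NZCV=0010
1: ✓ MOVGE  r0←0xf3
2: ✓ MOVCS  r0←0xfe
3: ✓ MOVVC  r1←0x75
4: ✓ CMP  NZCV=0010
5: · MOVLS
6: · MOVMI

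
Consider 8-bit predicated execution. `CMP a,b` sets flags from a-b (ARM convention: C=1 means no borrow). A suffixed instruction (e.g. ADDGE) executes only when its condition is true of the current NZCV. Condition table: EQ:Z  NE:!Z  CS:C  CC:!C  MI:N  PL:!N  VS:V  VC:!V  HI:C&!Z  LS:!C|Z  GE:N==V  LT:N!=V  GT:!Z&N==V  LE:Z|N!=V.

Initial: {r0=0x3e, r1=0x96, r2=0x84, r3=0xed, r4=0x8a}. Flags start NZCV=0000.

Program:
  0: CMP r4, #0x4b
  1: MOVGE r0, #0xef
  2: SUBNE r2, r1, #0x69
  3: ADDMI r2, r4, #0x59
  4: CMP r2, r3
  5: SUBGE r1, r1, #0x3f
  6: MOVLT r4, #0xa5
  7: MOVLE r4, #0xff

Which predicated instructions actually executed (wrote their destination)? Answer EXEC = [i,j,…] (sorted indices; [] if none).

0: ✓ CMP  NZCV=0011
1: · MOVGE
2: ✓ SUBNE  r2←0x2d
3: · ADDMI
4: ✓ CMP  NZCV=0000
5: ✓ SUBGE  r1←0x57
6: · MOVLT
7: · MOVLE

EXEC = [2,5]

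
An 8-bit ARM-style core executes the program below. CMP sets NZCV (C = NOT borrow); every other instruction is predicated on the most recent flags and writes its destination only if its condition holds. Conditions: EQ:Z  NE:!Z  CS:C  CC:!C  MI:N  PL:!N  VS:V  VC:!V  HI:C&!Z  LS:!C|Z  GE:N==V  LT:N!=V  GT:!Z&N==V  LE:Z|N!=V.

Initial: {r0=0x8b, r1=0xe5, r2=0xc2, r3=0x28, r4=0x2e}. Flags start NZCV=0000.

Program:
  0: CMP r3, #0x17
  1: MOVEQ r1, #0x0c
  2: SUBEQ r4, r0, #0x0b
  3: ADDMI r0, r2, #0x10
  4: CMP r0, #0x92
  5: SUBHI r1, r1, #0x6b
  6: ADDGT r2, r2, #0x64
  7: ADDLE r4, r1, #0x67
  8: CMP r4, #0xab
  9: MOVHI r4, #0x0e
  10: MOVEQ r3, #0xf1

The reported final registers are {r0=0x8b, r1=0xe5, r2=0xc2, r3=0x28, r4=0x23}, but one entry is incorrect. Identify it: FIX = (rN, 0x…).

FIX = (r4, 0x4c)

[0] flags=0010 → (cmp)
[1] flags=0010 EQ?F → skip
[2] flags=0010 EQ?F → skip
[3] flags=0010 MI?F → skip
[4] flags=1000 → (cmp)
[5] flags=1000 HI?F → skip
[6] flags=1000 GT?F → skip
[7] flags=1000 LE?T → r4=0x4c
[8] flags=1001 → (cmp)
[9] flags=1001 HI?F → skip
[10] flags=1001 EQ?F → skip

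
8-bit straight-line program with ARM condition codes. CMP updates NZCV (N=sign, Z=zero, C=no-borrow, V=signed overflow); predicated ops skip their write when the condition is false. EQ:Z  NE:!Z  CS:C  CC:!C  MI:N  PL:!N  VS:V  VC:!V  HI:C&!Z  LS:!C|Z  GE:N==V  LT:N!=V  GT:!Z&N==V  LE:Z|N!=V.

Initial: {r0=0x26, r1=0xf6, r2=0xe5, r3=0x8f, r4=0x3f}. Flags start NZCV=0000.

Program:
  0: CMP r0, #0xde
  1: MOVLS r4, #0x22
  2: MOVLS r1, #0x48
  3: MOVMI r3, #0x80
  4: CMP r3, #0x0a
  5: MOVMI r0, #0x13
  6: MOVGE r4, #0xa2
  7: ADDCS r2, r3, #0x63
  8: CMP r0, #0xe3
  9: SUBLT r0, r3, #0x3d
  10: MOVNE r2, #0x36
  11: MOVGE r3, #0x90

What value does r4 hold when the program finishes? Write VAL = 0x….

[0] flags=0000 → (cmp)
[1] flags=0000 LS?T → r4=0x22
[2] flags=0000 LS?T → r1=0x48
[3] flags=0000 MI?F → skip
[4] flags=1010 → (cmp)
[5] flags=1010 MI?T → r0=0x13
[6] flags=1010 GE?F → skip
[7] flags=1010 CS?T → r2=0xf2
[8] flags=0000 → (cmp)
[9] flags=0000 LT?F → skip
[10] flags=0000 NE?T → r2=0x36
[11] flags=0000 GE?T → r3=0x90

VAL = 0x22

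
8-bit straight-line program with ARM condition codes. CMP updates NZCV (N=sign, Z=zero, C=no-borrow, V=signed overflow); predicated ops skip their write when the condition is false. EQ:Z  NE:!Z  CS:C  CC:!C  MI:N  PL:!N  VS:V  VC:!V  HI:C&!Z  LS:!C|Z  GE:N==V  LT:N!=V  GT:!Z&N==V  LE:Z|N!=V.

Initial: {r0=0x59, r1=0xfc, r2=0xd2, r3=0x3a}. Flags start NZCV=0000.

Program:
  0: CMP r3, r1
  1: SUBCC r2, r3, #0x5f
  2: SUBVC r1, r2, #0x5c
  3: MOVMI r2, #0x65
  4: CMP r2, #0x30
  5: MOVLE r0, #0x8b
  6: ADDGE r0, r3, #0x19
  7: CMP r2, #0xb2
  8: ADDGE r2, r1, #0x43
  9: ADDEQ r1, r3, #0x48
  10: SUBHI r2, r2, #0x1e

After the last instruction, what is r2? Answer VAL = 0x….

0: ✓ CMP  NZCV=0000
1: ✓ SUBCC  r2←0xdb
2: ✓ SUBVC  r1←0x7f
3: · MOVMI
4: ✓ CMP  NZCV=1010
5: ✓ MOVLE  r0←0x8b
6: · ADDGE
7: ✓ CMP  NZCV=0010
8: ✓ ADDGE  r2←0xc2
9: · ADDEQ
10: ✓ SUBHI  r2←0xa4

VAL = 0xa4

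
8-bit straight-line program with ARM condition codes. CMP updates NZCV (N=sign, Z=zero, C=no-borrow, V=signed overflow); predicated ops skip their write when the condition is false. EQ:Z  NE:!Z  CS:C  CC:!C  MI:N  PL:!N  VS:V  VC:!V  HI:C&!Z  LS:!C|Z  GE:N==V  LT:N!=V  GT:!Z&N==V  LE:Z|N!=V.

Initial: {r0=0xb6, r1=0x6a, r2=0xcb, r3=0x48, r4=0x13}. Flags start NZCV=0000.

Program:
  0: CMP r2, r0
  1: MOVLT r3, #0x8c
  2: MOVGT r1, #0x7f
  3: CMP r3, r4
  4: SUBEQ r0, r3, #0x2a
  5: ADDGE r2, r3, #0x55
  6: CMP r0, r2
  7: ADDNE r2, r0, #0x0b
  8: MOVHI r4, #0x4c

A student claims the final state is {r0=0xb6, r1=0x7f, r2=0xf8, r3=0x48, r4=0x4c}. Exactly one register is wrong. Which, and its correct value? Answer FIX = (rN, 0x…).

FIX = (r2, 0xc1)

0: ✓ CMP  NZCV=0010
1: · MOVLT
2: ✓ MOVGT  r1←0x7f
3: ✓ CMP  NZCV=0010
4: · SUBEQ
5: ✓ ADDGE  r2←0x9d
6: ✓ CMP  NZCV=0010
7: ✓ ADDNE  r2←0xc1
8: ✓ MOVHI  r4←0x4c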